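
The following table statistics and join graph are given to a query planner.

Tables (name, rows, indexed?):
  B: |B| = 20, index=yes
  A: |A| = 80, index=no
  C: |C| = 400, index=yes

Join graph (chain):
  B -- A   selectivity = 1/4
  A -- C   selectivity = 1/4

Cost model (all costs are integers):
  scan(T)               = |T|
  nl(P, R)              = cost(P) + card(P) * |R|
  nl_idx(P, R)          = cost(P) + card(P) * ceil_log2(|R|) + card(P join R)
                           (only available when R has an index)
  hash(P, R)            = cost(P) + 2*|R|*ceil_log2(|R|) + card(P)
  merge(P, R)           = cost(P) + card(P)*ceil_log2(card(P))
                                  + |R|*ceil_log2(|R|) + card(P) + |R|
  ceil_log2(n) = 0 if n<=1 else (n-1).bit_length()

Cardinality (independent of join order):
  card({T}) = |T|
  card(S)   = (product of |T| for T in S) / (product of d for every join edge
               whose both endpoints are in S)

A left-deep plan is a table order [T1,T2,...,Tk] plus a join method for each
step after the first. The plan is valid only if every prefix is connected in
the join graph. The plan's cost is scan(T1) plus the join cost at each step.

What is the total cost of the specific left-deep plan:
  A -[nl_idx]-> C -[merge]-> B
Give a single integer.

120920

step 1: scan A: cost=80, card=80
step 2: join C via nl_idx
    card(P join C) = 80*400/(4) = 8000
    cost = 80 + 80*9 + 8000 = 8800
step 3: join B via merge
    card(P join B) = 8000*20/(4) = 40000
    cost = 8800 + 8000*13 + 20*5 + 8000 + 20 = 120920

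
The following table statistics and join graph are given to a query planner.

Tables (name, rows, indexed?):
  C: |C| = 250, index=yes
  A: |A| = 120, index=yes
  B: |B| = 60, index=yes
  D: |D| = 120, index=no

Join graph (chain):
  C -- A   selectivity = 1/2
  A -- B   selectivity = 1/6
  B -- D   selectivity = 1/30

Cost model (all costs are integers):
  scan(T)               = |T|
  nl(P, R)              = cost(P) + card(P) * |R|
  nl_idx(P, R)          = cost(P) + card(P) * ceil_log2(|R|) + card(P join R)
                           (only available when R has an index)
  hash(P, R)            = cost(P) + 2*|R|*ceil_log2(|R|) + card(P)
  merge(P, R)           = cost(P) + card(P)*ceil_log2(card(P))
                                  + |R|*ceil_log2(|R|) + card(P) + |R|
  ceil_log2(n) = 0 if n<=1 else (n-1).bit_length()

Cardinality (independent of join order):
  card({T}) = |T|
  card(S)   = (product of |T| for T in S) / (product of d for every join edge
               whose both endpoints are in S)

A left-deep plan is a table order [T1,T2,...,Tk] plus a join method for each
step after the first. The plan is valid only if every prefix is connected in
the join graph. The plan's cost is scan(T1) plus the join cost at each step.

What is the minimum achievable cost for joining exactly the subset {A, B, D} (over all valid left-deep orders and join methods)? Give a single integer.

2880

Selinger DP over subsets of {A,B,D}:
  {A}: scan cost=120, card=120
  {B}: scan cost=60, card=60
  {D}: scan cost=120, card=120
  {AB}: card=1200; try (B,hash)→960, (A,merge)→1440, (B,merge)→1500, (A,nl_idx)→1680, (A,hash)→1800, (B,nl_idx)→2040 …(+2); best=960 via (B,hash)
  {BD}: card=240; try (B,hash)→960, (B,nl_idx)→1080, (D,merge)→1440, (B,merge)→1500, (D,hash)→1800, (D,nl)→7260 …(+1); best=960 via (B,hash)
  {ABD}: card=4800; try (A,hash)→2880, (D,hash)→3840, (A,merge)→4080, (A,nl_idx)→7440, (D,merge)→16320, (A,nl)→29760 …(+1); best=2880 via (A,hash)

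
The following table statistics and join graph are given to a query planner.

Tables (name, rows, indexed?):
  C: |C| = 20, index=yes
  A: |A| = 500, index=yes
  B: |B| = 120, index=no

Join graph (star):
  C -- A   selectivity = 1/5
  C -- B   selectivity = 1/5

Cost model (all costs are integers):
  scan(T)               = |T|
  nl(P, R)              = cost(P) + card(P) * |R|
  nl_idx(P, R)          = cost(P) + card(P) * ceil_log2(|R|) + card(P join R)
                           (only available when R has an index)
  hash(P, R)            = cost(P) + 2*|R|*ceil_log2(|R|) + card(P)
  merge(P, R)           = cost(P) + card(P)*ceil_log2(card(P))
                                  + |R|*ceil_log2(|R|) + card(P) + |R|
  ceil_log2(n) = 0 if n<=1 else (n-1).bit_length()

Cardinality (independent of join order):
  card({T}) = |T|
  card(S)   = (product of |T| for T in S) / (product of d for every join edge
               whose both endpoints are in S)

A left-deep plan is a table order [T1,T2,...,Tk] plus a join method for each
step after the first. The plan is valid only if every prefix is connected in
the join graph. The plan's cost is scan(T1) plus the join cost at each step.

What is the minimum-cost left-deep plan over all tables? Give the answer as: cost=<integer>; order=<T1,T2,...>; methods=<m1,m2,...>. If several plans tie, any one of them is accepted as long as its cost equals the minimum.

cost=4880; order=A,C,B; methods=hash,hash

Selinger DP (subsets sized 1..n):
  {C}: scan cost=20, card=20
  {A}: scan cost=500, card=500
  {B}: scan cost=120, card=120
  {AC}: card=2000; try (C,hash)→1200, (A,nl_idx)→2200, (C,nl_idx)→5000, (A,merge)→5140, (C,merge)→5620, (A,hash)→9040 …(+2); best=1200 via (C,hash)
  {BC}: card=480; try (C,hash)→440, (B,merge)→1100, (C,merge)→1200, (C,nl_idx)→1200, (B,hash)→1720, (B,nl)→2420 …(+1); best=440 via (C,hash)
  {ABC}: card=48000; try (B,hash)→4880, (A,hash)→9920, (A,merge)→10240, (B,merge)→26160, (A,nl_idx)→52760, (A,nl)→240440 …(+1); best=4880 via (B,hash)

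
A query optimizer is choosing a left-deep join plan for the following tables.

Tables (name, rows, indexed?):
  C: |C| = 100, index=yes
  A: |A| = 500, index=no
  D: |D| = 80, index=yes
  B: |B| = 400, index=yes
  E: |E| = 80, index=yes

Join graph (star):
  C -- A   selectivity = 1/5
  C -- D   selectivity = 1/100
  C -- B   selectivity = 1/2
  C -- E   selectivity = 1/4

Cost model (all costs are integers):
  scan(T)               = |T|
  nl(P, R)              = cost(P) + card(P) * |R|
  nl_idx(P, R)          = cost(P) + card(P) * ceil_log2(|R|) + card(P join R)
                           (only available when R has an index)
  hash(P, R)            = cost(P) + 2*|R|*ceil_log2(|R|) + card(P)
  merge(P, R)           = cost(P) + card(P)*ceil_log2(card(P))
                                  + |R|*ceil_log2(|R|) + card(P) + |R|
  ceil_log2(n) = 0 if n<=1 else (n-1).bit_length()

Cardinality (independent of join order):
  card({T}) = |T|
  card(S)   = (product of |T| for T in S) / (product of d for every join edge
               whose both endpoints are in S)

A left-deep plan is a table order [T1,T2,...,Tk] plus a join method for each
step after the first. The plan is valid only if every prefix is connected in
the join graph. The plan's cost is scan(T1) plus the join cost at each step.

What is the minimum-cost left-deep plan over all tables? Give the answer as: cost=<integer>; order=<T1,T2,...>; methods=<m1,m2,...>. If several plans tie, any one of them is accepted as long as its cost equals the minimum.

cost=179720; order=D,C,E,A,B; methods=nl_idx,hash,hash,hash

Selinger DP (subsets sized 1..n):
  {C}: scan cost=100, card=100
  {A}: scan cost=500, card=500
  {D}: scan cost=80, card=80
  {B}: scan cost=400, card=400
  {E}: scan cost=80, card=80
  {AC}: card=10000; try (C,hash)→2400, (A,merge)→5900, (C,merge)→6300, (A,hash)→9200, (C,nl_idx)→14000, (A,nl)→50100 …(+1); best=2400 via (C,hash)
  {CD}: card=80; try (C,nl_idx)→720, (D,nl_idx)→880, (D,hash)→1320, (C,merge)→1520, (D,merge)→1540, (C,hash)→1560 …(+2); best=720 via (C,nl_idx)
  {BC}: card=20000; try (C,hash)→2200, (B,merge)→4900, (C,merge)→5200, (B,hash)→7400, (B,nl_idx)→21000, (C,nl_idx)→23200 …(+2); best=2200 via (C,hash)
  {CE}: card=2000; try (E,hash)→1320, (C,merge)→1520, (E,merge)→1540, (C,hash)→1560, (C,nl_idx)→2640, (E,nl_idx)→2800 …(+2); best=1320 via (E,hash)
  {ACD}: card=8000; try (A,merge)→6360, (A,hash)→9800, (D,hash)→13520, (A,nl)→40720, (D,nl_idx)→80400, (D,merge)→153040 …(+1); best=6360 via (A,merge)
  {ABC}: card=2000000; try (B,hash)→19600, (A,hash)→31200, (B,merge)→156400, (A,merge)→327200, (B,nl_idx)→2092400, (B,nl)→4002400 …(+1); best=19600 via (B,hash)
  {ACE}: card=200000; try (A,hash)→12320, (E,hash)→13520, (A,merge)→30320, (E,merge)→153040, (E,nl_idx)→272400, (E,nl)→802400 …(+1); best=12320 via (A,hash)
  {BCD}: card=16000; try (B,merge)→5360, (B,hash)→8000, (B,nl_idx)→17440, (D,hash)→23320, (B,nl)→32720, (D,nl_idx)→158200 …(+2); best=5360 via (B,merge)
  {CDE}: card=1600; try (E,hash)→1920, (E,merge)→2000, (E,nl_idx)→2880, (D,hash)→4440, (E,nl)→7120, (D,nl_idx)→16920 …(+2); best=1920 via (E,hash)
  {BCE}: card=400000; try (B,hash)→10520, (E,hash)→23320, (B,merge)→29320, (E,merge)→322840, (B,nl_idx)→419320, (E,nl_idx)→542200 …(+2); best=10520 via (B,hash)
  {ABCD}: card=1600000; try (B,hash)→21560, (A,hash)→30360, (B,merge)→122360, (A,merge)→250360, (B,nl_idx)→1678360, (D,hash)→2020720 …(+5); best=21560 via (B,hash)
  {ACDE}: card=160000; try (A,hash)→12520, (E,hash)→15480, (A,merge)→26120, (E,merge)→119000, (D,hash)→213440, (E,nl_idx)→222360 …(+5); best=12520 via (A,hash)
  {ABCE}: card=40000000; try (B,hash)→219520, (A,hash)→419520, (E,hash)→2020720, (B,merge)→3816320, (A,merge)→8015520, (B,nl_idx)→41812320 …(+5); best=219520 via (B,hash)
  {BCDE}: card=320000; try (B,hash)→10720, (E,hash)→22480, (B,merge)→25120, (E,merge)→246000, (B,nl_idx)→336320, (D,hash)→411640 …(+6); best=10720 via (B,hash)
  {ABCDE}: card=32000000; try (B,hash)→179720, (A,hash)→339720, (E,hash)→1622680, (B,merge)→3056520, (A,merge)→6415720, (B,nl_idx)→33452520 …(+9); best=179720 via (B,hash)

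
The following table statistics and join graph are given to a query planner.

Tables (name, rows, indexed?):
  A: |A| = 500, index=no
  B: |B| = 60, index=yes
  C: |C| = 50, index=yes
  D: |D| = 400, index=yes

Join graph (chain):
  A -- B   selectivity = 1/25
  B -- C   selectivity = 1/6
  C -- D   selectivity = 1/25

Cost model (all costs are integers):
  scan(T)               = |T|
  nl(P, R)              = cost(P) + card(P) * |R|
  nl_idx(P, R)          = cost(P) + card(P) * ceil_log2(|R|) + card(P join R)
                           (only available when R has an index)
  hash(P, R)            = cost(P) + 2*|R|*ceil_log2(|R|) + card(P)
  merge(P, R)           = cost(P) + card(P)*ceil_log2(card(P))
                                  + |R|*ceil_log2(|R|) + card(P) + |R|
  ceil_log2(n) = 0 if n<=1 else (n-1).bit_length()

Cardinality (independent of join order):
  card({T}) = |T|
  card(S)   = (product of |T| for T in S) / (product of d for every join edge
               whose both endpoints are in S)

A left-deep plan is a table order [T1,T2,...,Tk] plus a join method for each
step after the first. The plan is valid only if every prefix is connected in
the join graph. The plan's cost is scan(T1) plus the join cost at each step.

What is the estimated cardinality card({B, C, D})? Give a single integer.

8000

Tables in S: B(60), C(50), D(400)
Edges inside S: B-C(d=6), C-D(d=25)
numerator = 60 * 50 * 400 = 1200000
denominator = 6 * 25 = 150
card(S) = 1200000 / 150 = 8000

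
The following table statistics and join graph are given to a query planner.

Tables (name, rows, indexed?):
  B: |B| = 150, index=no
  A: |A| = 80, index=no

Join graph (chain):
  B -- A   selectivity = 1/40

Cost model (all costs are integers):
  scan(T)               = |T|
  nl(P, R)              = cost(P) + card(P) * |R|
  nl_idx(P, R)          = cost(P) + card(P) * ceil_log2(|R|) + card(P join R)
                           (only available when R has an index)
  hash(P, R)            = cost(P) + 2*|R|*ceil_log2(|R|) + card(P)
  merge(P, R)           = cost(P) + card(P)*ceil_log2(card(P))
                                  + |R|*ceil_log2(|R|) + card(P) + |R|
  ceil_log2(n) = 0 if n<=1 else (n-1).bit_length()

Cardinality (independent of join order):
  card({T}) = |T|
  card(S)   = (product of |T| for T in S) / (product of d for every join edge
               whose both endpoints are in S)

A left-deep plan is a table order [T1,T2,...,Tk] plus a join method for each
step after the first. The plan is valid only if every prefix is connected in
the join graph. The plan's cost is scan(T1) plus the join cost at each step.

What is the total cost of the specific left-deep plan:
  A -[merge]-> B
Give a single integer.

step 1: scan A: cost=80, card=80
step 2: join B via merge
    card(P join B) = 80*150/(40) = 300
    cost = 80 + 80*7 + 150*8 + 80 + 150 = 2070

2070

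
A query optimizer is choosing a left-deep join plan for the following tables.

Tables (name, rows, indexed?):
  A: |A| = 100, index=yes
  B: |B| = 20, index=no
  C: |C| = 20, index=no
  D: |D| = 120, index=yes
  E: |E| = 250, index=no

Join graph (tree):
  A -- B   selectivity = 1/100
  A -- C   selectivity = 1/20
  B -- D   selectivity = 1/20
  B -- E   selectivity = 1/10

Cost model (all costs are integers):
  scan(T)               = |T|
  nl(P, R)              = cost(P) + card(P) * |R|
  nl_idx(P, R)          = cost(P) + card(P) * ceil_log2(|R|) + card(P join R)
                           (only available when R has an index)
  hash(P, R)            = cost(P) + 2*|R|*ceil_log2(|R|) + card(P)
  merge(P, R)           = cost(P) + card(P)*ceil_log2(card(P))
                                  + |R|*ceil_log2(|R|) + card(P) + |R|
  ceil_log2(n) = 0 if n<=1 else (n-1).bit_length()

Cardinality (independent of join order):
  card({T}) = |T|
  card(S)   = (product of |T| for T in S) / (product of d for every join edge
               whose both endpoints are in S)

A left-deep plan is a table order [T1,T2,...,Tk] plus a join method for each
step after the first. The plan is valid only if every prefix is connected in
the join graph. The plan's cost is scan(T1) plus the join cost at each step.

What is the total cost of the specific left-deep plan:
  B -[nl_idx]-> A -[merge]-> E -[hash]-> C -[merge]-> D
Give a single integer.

step 1: scan B: cost=20, card=20
step 2: join A via nl_idx
    card(P join A) = 20*100/(100) = 20
    cost = 20 + 20*7 + 20 = 180
step 3: join E via merge
    card(P join E) = 20*250/(10) = 500
    cost = 180 + 20*5 + 250*8 + 20 + 250 = 2550
step 4: join C via hash
    card(P join C) = 500*20/(20) = 500
    cost = 2550 + 2*20*5 + 500 = 3250
step 5: join D via merge
    card(P join D) = 500*120/(20) = 3000
    cost = 3250 + 500*9 + 120*7 + 500 + 120 = 9210

9210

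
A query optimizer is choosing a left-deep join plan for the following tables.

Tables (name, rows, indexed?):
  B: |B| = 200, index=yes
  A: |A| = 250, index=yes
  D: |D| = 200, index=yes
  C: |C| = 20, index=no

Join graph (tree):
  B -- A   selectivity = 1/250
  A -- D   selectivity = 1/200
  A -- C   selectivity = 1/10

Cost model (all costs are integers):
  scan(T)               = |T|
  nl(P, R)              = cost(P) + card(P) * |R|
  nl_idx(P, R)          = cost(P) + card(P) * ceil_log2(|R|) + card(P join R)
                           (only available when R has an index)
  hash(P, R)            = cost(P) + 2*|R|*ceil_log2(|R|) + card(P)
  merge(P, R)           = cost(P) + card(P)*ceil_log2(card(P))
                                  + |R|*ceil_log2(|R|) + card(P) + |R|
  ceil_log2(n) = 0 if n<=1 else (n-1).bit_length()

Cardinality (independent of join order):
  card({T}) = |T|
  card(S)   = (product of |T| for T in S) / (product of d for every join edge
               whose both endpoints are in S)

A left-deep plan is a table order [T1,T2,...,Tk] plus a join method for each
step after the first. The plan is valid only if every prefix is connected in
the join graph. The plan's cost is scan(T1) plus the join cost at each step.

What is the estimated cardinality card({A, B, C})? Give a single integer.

Tables in S: A(250), B(200), C(20)
Edges inside S: B-A(d=250), A-C(d=10)
numerator = 250 * 200 * 20 = 1000000
denominator = 250 * 10 = 2500
card(S) = 1000000 / 2500 = 400

400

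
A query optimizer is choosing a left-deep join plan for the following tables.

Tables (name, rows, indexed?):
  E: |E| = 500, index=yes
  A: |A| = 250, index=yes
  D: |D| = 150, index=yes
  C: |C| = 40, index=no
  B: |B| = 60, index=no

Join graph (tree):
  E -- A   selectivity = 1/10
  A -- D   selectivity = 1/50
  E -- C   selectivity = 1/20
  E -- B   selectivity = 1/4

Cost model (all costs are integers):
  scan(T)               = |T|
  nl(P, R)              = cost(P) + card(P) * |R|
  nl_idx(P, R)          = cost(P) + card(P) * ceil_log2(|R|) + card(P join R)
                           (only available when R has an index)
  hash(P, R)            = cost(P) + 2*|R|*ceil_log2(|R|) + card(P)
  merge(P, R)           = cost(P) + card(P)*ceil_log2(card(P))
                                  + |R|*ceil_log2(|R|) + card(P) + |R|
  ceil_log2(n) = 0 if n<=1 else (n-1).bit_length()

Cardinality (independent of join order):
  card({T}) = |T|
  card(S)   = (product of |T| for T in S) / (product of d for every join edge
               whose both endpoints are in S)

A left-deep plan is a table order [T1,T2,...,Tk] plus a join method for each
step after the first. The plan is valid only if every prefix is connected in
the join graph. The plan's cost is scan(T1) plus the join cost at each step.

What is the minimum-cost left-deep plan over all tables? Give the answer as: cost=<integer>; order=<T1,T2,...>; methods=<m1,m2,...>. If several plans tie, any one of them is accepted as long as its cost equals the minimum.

Selinger DP (subsets sized 1..n):
  {E}: scan cost=500, card=500
  {A}: scan cost=250, card=250
  {D}: scan cost=150, card=150
  {C}: scan cost=40, card=40
  {B}: scan cost=60, card=60
  {AE}: card=12500; try (A,hash)→5000, (E,merge)→7500, (A,merge)→7750, (E,hash)→9500, (E,nl_idx)→15000, (A,nl_idx)→17000 …(+2); best=5000 via (A,hash)
  {CE}: card=1000; try (E,nl_idx)→1400, (C,hash)→1480, (E,merge)→5320, (C,merge)→5780, (E,hash)→9080, (E,nl)→20040 …(+1); best=1400 via (E,nl_idx)
  {BE}: card=7500; try (B,hash)→1720, (E,merge)→5480, (B,merge)→5920, (E,nl_idx)→8100, (E,hash)→9120, (E,nl)→30060 …(+1); best=1720 via (B,hash)
  {AD}: card=750; try (A,nl_idx)→2100, (D,hash)→2900, (D,nl_idx)→3000, (A,merge)→3750, (D,merge)→3850, (A,hash)→4300 …(+2); best=2100 via (A,nl_idx)
  {ADE}: card=37500; try (E,hash)→11850, (E,merge)→15350, (D,hash)→19900, (E,nl_idx)→46350, (D,nl_idx)→142500, (D,merge)→193850 …(+2); best=11850 via (E,hash)
  {ACE}: card=25000; try (A,hash)→6400, (A,merge)→14650, (C,hash)→17980, (A,nl_idx)→34400, (C,merge)→192780, (A,nl)→251400 …(+1); best=6400 via (A,hash)
  {ABE}: card=187500; try (A,hash)→13220, (B,hash)→18220, (A,merge)→108970, (B,merge)→192920, (A,nl_idx)→249220, (B,nl)→755000 …(+1); best=13220 via (A,hash)
  {BCE}: card=15000; try (B,hash)→3120, (C,hash)→9700, (B,merge)→12820, (B,nl)→61400, (C,merge)→107000, (C,nl)→301720; best=3120 via (B,hash)
  {ACDE}: card=75000; try (D,hash)→33800, (C,hash)→49830, (D,nl_idx)→281400, (D,merge)→407750, (C,merge)→649630, (C,nl)→1511850 …(+1); best=33800 via (D,hash)
  {ABDE}: card=562500; try (B,hash)→50070, (D,hash)→203120, (B,merge)→649770, (D,nl_idx)→2075720, (B,nl)→2261850, (D,merge)→3577070 …(+1); best=50070 via (B,hash)
  {ABCE}: card=375000; try (A,hash)→22120, (B,hash)→32120, (C,hash)→201200, (A,merge)→230370, (B,merge)→406820, (A,nl_idx)→498120 …(+4); best=22120 via (A,hash)
  {ABCDE}: card=1125000; try (B,hash)→109520, (D,hash)→399520, (C,hash)→613050, (B,merge)→1384220, (D,nl_idx)→4147120, (B,nl)→4533800 …(+4); best=109520 via (B,hash)

cost=109520; order=C,E,A,D,B; methods=nl_idx,hash,hash,hash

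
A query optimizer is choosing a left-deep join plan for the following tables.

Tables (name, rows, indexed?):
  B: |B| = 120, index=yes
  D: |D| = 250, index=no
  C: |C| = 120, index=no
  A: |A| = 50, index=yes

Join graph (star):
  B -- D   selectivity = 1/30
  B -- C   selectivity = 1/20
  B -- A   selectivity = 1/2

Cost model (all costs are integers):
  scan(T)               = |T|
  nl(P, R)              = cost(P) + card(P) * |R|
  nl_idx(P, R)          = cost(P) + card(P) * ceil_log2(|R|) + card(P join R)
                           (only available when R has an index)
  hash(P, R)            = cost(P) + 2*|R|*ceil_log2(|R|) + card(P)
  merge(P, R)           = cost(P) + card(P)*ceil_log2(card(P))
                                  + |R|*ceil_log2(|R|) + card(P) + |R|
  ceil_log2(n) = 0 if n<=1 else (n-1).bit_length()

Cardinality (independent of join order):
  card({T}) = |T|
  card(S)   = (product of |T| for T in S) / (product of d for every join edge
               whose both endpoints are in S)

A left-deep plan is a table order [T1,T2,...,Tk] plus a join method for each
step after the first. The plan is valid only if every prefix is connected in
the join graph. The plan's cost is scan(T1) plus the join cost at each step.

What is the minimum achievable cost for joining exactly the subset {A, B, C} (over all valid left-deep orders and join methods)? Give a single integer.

3000

Selinger DP over subsets of {A,B,C}:
  {B}: scan cost=120, card=120
  {C}: scan cost=120, card=120
  {A}: scan cost=50, card=50
  {BC}: card=720; try (B,nl_idx)→1680, (C,hash)→1920, (B,hash)→1920, (C,merge)→2040, (B,merge)→2040, (C,nl)→14520 …(+1); best=1680 via (B,nl_idx)
  {AB}: card=3000; try (A,hash)→840, (B,merge)→1360, (A,merge)→1430, (B,hash)→1780, (B,nl_idx)→3400, (A,nl_idx)→3840 …(+2); best=840 via (A,hash)
  {ABC}: card=18000; try (A,hash)→3000, (C,hash)→5520, (A,merge)→9950, (A,nl_idx)→24000, (A,nl)→37680, (C,merge)→40800 …(+1); best=3000 via (A,hash)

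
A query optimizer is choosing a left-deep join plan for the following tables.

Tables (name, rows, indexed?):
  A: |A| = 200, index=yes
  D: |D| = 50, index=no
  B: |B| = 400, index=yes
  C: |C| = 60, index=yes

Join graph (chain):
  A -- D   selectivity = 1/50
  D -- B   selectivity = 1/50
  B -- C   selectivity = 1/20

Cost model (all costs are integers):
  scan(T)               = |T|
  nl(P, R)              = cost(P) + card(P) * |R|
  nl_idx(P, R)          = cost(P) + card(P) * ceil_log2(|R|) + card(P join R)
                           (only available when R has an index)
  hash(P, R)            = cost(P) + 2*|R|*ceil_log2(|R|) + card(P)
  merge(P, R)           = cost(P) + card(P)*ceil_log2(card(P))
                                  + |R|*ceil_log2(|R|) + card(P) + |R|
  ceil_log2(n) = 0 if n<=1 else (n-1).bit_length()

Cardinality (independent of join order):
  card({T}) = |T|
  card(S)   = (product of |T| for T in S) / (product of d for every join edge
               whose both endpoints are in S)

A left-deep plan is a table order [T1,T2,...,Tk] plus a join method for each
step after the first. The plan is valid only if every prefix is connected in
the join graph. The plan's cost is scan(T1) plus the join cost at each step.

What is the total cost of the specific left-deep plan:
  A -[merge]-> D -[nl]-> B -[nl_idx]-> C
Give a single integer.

step 1: scan A: cost=200, card=200
step 2: join D via merge
    card(P join D) = 200*50/(50) = 200
    cost = 200 + 200*8 + 50*6 + 200 + 50 = 2350
step 3: join B via nl
    card(P join B) = 200*400/(50) = 1600
    cost = 2350 + 200*400 = 82350
step 4: join C via nl_idx
    card(P join C) = 1600*60/(20) = 4800
    cost = 82350 + 1600*6 + 4800 = 96750

96750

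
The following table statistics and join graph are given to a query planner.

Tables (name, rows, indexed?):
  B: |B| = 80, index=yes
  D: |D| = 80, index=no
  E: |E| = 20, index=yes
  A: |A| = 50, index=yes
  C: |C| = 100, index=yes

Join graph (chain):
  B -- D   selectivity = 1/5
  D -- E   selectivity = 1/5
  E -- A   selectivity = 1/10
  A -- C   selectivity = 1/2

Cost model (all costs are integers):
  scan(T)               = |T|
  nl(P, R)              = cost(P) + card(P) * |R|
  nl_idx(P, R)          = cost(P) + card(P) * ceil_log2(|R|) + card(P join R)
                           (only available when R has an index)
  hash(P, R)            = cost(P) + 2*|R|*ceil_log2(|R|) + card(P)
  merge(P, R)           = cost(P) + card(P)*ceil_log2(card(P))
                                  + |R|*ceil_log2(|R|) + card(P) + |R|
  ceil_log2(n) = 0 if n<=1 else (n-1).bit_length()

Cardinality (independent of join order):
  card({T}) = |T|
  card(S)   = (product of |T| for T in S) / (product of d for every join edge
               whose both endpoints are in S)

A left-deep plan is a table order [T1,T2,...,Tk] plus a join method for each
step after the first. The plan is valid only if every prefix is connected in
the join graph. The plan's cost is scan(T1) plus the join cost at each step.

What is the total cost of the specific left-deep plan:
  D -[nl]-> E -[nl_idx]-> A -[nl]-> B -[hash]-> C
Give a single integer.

step 1: scan D: cost=80, card=80
step 2: join E via nl
    card(P join E) = 80*20/(5) = 320
    cost = 80 + 80*20 = 1680
step 3: join A via nl_idx
    card(P join A) = 320*50/(10) = 1600
    cost = 1680 + 320*6 + 1600 = 5200
step 4: join B via nl
    card(P join B) = 1600*80/(5) = 25600
    cost = 5200 + 1600*80 = 133200
step 5: join C via hash
    card(P join C) = 25600*100/(2) = 1280000
    cost = 133200 + 2*100*7 + 25600 = 160200

160200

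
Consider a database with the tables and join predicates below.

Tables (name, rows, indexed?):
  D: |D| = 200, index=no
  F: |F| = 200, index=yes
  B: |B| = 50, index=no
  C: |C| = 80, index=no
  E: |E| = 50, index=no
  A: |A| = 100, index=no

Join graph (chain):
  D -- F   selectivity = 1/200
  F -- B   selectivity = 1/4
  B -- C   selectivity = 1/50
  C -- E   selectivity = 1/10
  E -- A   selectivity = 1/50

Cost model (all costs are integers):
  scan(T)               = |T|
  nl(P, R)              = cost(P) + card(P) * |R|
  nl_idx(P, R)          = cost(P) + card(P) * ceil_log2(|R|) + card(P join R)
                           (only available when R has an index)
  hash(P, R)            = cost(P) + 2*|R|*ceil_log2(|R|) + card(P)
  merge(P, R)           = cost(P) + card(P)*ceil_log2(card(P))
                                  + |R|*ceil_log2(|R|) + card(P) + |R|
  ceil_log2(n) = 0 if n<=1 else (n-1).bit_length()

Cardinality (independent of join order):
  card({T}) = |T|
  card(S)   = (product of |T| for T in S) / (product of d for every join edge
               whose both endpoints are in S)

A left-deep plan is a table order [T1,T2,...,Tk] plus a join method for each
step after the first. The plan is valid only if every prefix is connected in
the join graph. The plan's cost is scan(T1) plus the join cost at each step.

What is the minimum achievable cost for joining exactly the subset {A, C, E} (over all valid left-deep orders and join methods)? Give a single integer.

Selinger DP over subsets of {A,C,E}:
  {C}: scan cost=80, card=80
  {E}: scan cost=50, card=50
  {A}: scan cost=100, card=100
  {CE}: card=400; try (E,hash)→760, (C,merge)→1040, (E,merge)→1070, (C,hash)→1220, (C,nl)→4050, (E,nl)→4080; best=760 via (E,hash)
  {AE}: card=100; try (E,hash)→800, (A,merge)→1200, (E,merge)→1250, (A,hash)→1500, (A,nl)→5050, (E,nl)→5100; best=800 via (E,hash)
  {ACE}: card=800; try (C,hash)→2020, (C,merge)→2240, (A,hash)→2560, (A,merge)→5560, (C,nl)→8800, (A,nl)→40760; best=2020 via (C,hash)

2020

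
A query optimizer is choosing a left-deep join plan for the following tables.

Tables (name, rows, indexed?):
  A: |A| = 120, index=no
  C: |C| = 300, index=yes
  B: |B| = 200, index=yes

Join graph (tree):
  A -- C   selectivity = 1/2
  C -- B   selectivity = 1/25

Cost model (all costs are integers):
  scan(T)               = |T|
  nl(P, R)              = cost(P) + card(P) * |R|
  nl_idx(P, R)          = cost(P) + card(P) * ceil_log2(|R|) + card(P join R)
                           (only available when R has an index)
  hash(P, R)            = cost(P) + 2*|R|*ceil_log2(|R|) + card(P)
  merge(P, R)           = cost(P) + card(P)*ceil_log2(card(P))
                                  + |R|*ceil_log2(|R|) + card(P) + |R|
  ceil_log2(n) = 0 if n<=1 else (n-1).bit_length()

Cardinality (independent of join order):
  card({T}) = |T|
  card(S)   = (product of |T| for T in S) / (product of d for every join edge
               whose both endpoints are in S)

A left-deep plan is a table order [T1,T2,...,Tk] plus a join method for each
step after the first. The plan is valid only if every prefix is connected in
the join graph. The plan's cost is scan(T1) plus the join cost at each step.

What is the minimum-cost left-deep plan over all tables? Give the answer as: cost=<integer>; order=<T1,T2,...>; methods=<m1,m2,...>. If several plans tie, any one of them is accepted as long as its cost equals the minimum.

cost=7880; order=C,B,A; methods=hash,hash

Selinger DP (subsets sized 1..n):
  {A}: scan cost=120, card=120
  {C}: scan cost=300, card=300
  {B}: scan cost=200, card=200
  {AC}: card=18000; try (A,hash)→2280, (C,merge)→4080, (A,merge)→4260, (C,hash)→5640, (C,nl_idx)→19200, (C,nl)→36120 …(+1); best=2280 via (A,hash)
  {BC}: card=2400; try (B,hash)→3800, (C,nl_idx)→4400, (C,merge)→5000, (B,merge)→5100, (B,nl_idx)→5100, (C,hash)→5800 …(+2); best=3800 via (B,hash)
  {ABC}: card=144000; try (A,hash)→7880, (B,hash)→23480, (A,merge)→35960, (B,nl_idx)→290280, (A,nl)→291800, (B,merge)→292080 …(+1); best=7880 via (A,hash)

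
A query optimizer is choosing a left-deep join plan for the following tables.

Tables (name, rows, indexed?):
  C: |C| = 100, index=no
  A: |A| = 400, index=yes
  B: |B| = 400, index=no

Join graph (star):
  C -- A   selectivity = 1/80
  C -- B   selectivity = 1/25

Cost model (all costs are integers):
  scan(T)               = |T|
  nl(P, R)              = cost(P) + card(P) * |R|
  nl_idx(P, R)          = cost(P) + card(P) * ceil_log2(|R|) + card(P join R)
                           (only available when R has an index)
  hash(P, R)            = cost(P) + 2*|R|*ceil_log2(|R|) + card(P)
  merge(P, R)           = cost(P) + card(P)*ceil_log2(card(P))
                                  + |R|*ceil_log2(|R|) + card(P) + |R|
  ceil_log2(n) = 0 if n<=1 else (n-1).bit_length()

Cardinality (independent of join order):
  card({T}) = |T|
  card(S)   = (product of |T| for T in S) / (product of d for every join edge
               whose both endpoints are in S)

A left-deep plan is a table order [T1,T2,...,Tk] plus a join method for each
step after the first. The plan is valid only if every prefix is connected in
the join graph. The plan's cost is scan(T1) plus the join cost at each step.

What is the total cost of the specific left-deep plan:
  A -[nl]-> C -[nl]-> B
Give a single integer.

240400

step 1: scan A: cost=400, card=400
step 2: join C via nl
    card(P join C) = 400*100/(80) = 500
    cost = 400 + 400*100 = 40400
step 3: join B via nl
    card(P join B) = 500*400/(25) = 8000
    cost = 40400 + 500*400 = 240400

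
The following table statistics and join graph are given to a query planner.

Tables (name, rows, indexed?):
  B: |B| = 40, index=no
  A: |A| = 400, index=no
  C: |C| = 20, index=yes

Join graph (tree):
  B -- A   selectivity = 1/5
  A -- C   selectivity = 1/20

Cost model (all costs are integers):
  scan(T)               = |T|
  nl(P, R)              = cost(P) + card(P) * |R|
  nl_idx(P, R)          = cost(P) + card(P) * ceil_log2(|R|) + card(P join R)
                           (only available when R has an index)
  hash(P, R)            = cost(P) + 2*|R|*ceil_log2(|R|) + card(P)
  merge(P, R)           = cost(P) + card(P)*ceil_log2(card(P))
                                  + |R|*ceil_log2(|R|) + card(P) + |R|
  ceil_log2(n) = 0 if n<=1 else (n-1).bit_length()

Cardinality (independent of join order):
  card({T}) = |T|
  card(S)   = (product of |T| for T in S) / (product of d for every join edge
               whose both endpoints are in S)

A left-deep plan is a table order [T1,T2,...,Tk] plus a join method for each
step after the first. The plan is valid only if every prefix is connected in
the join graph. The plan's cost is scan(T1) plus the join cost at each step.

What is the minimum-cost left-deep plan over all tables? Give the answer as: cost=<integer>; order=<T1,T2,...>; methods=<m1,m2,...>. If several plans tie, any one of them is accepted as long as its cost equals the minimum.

cost=1880; order=A,C,B; methods=hash,hash

Selinger DP (subsets sized 1..n):
  {B}: scan cost=40, card=40
  {A}: scan cost=400, card=400
  {C}: scan cost=20, card=20
  {AB}: card=3200; try (B,hash)→1280, (A,merge)→4320, (B,merge)→4680, (A,hash)→7280, (A,nl)→16040, (B,nl)→16400; best=1280 via (B,hash)
  {AC}: card=400; try (C,hash)→1000, (C,nl_idx)→2800, (A,merge)→4140, (C,merge)→4520, (A,hash)→7240, (A,nl)→8020 …(+1); best=1000 via (C,hash)
  {ABC}: card=3200; try (B,hash)→1880, (C,hash)→4680, (B,merge)→5280, (B,nl)→17000, (C,nl_idx)→20480, (C,merge)→43000 …(+1); best=1880 via (B,hash)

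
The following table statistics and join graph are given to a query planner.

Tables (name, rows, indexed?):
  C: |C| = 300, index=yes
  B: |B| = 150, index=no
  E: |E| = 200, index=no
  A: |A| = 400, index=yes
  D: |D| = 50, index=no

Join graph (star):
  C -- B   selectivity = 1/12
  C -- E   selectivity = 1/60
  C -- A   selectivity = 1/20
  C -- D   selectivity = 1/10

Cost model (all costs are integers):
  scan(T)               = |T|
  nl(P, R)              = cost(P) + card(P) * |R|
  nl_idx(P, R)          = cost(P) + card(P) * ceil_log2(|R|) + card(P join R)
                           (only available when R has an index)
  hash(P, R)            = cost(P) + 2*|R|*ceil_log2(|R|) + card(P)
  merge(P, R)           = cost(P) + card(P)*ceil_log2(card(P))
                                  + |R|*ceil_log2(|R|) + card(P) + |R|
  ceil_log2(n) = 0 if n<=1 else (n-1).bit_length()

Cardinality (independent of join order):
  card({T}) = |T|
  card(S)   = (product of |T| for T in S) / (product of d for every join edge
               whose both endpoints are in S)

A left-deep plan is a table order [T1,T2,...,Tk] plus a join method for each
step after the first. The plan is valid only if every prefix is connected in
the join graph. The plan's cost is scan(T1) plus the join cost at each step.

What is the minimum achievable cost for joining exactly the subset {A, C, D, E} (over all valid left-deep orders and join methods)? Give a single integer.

16800

Selinger DP over subsets of {A,C,D,E}:
  {C}: scan cost=300, card=300
  {E}: scan cost=200, card=200
  {A}: scan cost=400, card=400
  {D}: scan cost=50, card=50
  {CE}: card=1000; try (C,nl_idx)→3000, (E,hash)→3800, (C,merge)→5000, (E,merge)→5100, (C,hash)→5800, (C,nl)→60200 …(+1); best=3000 via (C,nl_idx)
  {AC}: card=6000; try (C,hash)→6200, (A,merge)→7300, (C,merge)→7400, (A,hash)→7800, (A,nl_idx)→9000, (C,nl_idx)→10000 …(+2); best=6200 via (C,hash)
  {CD}: card=1500; try (D,hash)→1200, (C,nl_idx)→2000, (C,merge)→3400, (D,merge)→3650, (C,hash)→5500, (C,nl)→15050 …(+1); best=1200 via (D,hash)
  {ACE}: card=20000; try (A,hash)→11200, (E,hash)→15400, (A,merge)→18000, (A,nl_idx)→32000, (E,merge)→92000, (A,nl)→403000 …(+1); best=11200 via (A,hash)
  {CDE}: card=5000; try (D,hash)→4600, (E,hash)→5900, (D,merge)→14350, (E,merge)→21000, (D,nl)→53000, (E,nl)→301200; best=4600 via (D,hash)
  {ACD}: card=30000; try (A,hash)→9900, (D,hash)→12800, (A,merge)→23200, (A,nl_idx)→44700, (D,merge)→90550, (D,nl)→306200 …(+1); best=9900 via (A,hash)
  {ACDE}: card=100000; try (A,hash)→16800, (D,hash)→31800, (E,hash)→43100, (A,merge)→78600, (A,nl_idx)→149600, (D,merge)→331550 …(+4); best=16800 via (A,hash)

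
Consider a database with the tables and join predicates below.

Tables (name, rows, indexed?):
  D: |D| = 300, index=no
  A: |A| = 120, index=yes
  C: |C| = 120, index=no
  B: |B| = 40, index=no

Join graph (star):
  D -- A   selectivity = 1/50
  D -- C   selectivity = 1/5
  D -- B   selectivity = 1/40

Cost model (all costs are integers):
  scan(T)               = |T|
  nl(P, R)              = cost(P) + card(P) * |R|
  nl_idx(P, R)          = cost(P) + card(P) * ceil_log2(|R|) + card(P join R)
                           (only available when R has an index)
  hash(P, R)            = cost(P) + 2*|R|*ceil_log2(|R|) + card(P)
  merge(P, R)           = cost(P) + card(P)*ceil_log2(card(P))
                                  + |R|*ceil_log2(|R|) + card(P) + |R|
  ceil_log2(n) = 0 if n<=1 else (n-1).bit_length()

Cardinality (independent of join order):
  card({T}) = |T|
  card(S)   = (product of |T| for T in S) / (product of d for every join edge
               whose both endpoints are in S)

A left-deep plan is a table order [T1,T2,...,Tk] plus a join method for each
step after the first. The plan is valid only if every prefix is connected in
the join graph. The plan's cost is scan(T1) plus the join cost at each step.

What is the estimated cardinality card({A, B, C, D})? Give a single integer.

Tables in S: A(120), B(40), C(120), D(300)
Edges inside S: D-A(d=50), D-C(d=5), D-B(d=40)
numerator = 120 * 40 * 120 * 300 = 172800000
denominator = 50 * 5 * 40 = 10000
card(S) = 172800000 / 10000 = 17280

17280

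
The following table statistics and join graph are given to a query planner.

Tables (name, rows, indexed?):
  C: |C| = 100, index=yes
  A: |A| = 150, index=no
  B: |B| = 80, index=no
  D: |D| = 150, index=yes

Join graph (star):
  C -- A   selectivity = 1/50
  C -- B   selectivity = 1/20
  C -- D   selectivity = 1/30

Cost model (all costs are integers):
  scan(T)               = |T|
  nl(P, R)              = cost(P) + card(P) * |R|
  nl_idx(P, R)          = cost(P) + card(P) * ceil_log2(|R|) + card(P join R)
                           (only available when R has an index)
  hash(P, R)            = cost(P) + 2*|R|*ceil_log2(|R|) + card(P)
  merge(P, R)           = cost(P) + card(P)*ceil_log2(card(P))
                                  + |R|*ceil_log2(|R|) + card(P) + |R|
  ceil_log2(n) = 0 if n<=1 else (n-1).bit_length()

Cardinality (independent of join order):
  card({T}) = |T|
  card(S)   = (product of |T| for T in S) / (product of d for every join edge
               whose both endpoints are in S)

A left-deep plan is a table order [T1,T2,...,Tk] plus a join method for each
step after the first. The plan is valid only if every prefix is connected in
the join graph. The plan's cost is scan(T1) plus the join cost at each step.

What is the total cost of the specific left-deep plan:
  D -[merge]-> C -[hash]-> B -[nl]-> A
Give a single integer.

step 1: scan D: cost=150, card=150
step 2: join C via merge
    card(P join C) = 150*100/(30) = 500
    cost = 150 + 150*8 + 100*7 + 150 + 100 = 2300
step 3: join B via hash
    card(P join B) = 500*80/(20) = 2000
    cost = 2300 + 2*80*7 + 500 = 3920
step 4: join A via nl
    card(P join A) = 2000*150/(50) = 6000
    cost = 3920 + 2000*150 = 303920

303920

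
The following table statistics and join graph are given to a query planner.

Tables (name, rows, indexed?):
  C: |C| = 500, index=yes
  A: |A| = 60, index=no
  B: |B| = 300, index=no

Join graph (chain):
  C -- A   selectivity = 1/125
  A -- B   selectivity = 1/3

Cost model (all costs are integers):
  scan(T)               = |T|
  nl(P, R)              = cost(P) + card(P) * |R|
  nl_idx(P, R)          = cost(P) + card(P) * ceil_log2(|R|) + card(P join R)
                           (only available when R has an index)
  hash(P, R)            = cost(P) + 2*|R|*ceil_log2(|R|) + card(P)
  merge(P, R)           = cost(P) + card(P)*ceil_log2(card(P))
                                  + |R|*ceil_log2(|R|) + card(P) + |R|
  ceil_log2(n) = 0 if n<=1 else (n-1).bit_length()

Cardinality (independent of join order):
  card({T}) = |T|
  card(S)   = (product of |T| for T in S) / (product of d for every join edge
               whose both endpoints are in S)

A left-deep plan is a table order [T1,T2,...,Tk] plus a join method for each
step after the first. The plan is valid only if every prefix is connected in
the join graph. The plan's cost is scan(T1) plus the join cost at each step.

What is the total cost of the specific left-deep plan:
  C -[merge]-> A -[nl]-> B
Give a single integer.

step 1: scan C: cost=500, card=500
step 2: join A via merge
    card(P join A) = 500*60/(125) = 240
    cost = 500 + 500*9 + 60*6 + 500 + 60 = 5920
step 3: join B via nl
    card(P join B) = 240*300/(3) = 24000
    cost = 5920 + 240*300 = 77920

77920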